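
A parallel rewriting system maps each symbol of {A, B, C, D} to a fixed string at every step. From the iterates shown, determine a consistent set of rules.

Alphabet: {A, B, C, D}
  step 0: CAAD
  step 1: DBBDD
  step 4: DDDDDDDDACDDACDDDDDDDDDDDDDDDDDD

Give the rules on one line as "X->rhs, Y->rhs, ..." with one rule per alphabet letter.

  step 0 ⇒ step 1: CAAD ⇒ D·B·B·DD
    A ↦ B
    C ↦ D
    D ↦ DD
    B ↦ AC  (constrained at step 1)

A->B, B->AC, C->D, D->DD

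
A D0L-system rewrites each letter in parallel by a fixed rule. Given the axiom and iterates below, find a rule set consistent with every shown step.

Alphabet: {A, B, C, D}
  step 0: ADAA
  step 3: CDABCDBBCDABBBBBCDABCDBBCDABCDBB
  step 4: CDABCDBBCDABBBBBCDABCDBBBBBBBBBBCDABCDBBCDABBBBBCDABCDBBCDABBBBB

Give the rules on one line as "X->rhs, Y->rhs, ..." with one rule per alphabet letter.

A->CD, B->BB, C->CD, D->AB

  step 3 ⇒ step 4: CDABCDBBCDABBBBBCDABCDBBCDABCDBB ⇒ CD·AB·CD·BB·CD·AB·BB·BB·CD·AB·CD·BB·BB·BB·BB·BB·CD·AB·CD·BB·CD·AB·BB·BB·CD·AB·CD·BB·CD·AB·BB·BB
    A ↦ CD
    B ↦ BB
    C ↦ CD
    D ↦ AB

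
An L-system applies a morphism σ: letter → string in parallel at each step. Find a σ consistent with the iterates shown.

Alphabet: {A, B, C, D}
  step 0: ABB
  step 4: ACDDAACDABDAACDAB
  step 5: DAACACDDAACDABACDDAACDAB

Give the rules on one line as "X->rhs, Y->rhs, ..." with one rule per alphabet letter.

  step 4 ⇒ step 5: ACDDAACDABDAACDAB ⇒ D·A·AC·AC·D·D·A·AC·D·AB·AC·D·D·A·AC·D·AB
    A ↦ D
    B ↦ AB
    C ↦ A
    D ↦ AC

A->D, B->AB, C->A, D->AC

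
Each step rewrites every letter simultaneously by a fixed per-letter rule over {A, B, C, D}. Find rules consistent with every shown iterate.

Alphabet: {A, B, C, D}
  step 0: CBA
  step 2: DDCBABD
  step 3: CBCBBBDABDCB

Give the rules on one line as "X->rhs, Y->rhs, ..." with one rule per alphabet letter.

  step 2 ⇒ step 3: DDCBABD ⇒ CB·CB·BB·D·AB·D·CB
    A ↦ AB
    B ↦ D
    C ↦ BB
    D ↦ CB

A->AB, B->D, C->BB, D->CB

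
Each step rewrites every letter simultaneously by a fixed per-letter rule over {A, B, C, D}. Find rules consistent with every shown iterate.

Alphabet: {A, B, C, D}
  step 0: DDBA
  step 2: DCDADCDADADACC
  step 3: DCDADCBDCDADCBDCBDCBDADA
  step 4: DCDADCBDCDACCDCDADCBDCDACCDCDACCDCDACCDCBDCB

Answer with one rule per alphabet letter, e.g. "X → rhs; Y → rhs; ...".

A->B, B->CC, C->DA, D->DC

  step 3 ⇒ step 4: DCDADCBDCDADCBDCBDCBDADA ⇒ DC·DA·DC·B·DC·DA·CC·DC·DA·DC·B·DC·DA·CC·DC·DA·CC·DC·DA·CC·DC·B·DC·B
    A ↦ B
    B ↦ CC
    C ↦ DA
    D ↦ DC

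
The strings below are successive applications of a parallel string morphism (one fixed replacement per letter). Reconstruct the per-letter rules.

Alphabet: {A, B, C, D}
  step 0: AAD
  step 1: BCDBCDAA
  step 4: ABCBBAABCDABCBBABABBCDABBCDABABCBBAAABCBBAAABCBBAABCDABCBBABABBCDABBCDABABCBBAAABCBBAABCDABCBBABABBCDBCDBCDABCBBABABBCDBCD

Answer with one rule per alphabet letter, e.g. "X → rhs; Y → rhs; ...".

A->BCD, B->AB, C->CBB, D->AA

  step 0 ⇒ step 1: AAD ⇒ BCD·BCD·AA
    A ↦ BCD
    D ↦ AA
    B ↦ AB  (constrained at step 1)
    C ↦ CBB  (constrained at step 1)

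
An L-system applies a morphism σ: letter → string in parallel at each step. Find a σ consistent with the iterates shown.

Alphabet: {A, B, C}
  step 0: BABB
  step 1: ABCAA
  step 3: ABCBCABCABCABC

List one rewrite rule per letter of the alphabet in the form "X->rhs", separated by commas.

  step 0 ⇒ step 1: BABB ⇒ A·BC·A·A
    A ↦ BC
    B ↦ A
    C ↦ BC  (constrained at step 1)

A->BC, B->A, C->BC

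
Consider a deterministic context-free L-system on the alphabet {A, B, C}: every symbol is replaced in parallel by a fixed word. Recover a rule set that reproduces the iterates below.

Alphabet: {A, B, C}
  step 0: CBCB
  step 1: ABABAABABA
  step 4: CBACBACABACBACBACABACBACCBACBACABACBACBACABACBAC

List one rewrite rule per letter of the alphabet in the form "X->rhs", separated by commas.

  step 0 ⇒ step 1: CBCB ⇒ ABA·BA·ABA·BA
    B ↦ BA
    C ↦ ABA
    A ↦ C  (constrained at step 1)

A->C, B->BA, C->ABA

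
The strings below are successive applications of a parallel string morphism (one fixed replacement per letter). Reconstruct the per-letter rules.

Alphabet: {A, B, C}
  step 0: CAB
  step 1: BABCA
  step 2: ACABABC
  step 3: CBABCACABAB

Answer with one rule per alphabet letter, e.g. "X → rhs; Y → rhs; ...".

  step 2 ⇒ step 3: ACABABC ⇒ C·BAB·C·A·C·A·BAB
    A ↦ C
    B ↦ A
    C ↦ BAB

A->C, B->A, C->BAB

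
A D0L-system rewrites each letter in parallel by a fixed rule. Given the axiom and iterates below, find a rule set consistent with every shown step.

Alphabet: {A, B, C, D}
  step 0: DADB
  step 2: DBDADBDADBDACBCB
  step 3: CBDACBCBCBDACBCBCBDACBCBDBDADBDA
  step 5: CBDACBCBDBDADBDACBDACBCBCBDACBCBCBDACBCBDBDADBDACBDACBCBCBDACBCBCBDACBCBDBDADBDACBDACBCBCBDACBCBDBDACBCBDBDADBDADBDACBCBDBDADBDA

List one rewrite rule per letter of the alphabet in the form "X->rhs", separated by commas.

  step 2 ⇒ step 3: DBDADBDADBDACBCB ⇒ CB·DA·CB·CB·CB·DA·CB·CB·CB·DA·CB·CB·DB·DA·DB·DA
    A ↦ CB
    B ↦ DA
    C ↦ DB
    D ↦ CB

A->CB, B->DA, C->DB, D->CB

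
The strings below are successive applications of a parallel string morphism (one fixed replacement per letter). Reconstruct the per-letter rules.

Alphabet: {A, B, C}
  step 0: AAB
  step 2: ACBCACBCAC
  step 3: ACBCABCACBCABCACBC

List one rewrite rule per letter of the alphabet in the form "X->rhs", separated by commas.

  step 2 ⇒ step 3: ACBCACBCAC ⇒ AC·BC·A·BC·AC·BC·A·BC·AC·BC
    A ↦ AC
    B ↦ A
    C ↦ BC

A->AC, B->A, C->BC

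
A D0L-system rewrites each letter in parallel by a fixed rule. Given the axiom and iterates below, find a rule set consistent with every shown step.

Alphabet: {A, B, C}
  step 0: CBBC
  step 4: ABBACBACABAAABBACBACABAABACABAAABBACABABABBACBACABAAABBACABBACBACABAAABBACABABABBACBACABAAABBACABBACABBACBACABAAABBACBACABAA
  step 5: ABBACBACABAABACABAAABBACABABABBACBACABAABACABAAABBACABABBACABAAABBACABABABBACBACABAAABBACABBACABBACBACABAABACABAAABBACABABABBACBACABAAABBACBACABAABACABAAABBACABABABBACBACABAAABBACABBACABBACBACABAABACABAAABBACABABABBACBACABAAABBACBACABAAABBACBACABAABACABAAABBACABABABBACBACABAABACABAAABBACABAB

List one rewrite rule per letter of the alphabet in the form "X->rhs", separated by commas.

  step 4 ⇒ step 5: ABBACBACABAAABBACBACABAABACABAAABBACABABABBACBACABAAABBACABBACBACABAAABBACABABABBACBACABAAABBACABBACABBACBACABAAABBACBACABAA ⇒ AB·BAC·BAC·AB·AA·BAC·AB·AA·AB·BAC·AB·AB·AB·BAC·BAC·AB·AA·BAC·AB·AA·AB·BAC·AB·AB·BAC·AB·AA·AB·BAC·AB·AB·AB·BAC·BAC·AB·AA·AB·BAC·AB·BAC·AB·BAC·BAC·AB·AA·BAC·AB·AA·AB·BAC·AB·AB·AB·BAC·BAC·AB·AA·AB·BAC·BAC·AB·AA·BAC·AB·AA·AB·BAC·AB·AB·AB·BAC·BAC·AB·AA·AB·BAC·AB·BAC·AB·BAC·BAC·AB·AA·BAC·AB·AA·AB·BAC·AB·AB·AB·BAC·BAC·AB·AA·AB·BAC·BAC·AB·AA·AB·BAC·BAC·AB·AA·BAC·AB·AA·AB·BAC·AB·AB·AB·BAC·BAC·AB·AA·BAC·AB·AA·AB·BAC·AB·AB
    A ↦ AB
    B ↦ BAC
    C ↦ AA

A->AB, B->BAC, C->AA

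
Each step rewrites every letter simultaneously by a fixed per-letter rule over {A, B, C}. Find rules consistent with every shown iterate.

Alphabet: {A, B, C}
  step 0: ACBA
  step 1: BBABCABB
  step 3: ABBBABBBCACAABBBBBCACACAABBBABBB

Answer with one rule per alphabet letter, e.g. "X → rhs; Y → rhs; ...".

  step 0 ⇒ step 1: ACBA ⇒ BB·AB·CA·BB
    A ↦ BB
    B ↦ CA
    C ↦ AB

A->BB, B->CA, C->AB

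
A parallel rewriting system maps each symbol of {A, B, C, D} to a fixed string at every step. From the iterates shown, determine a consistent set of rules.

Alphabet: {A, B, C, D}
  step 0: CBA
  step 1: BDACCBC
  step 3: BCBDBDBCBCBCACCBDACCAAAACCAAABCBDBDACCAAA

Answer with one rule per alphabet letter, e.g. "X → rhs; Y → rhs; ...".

A->BC, B->ACC, C->BD, D->AAA

  step 0 ⇒ step 1: CBA ⇒ BD·ACC·BC
    A ↦ BC
    B ↦ ACC
    C ↦ BD
    D ↦ AAA  (constrained at step 1)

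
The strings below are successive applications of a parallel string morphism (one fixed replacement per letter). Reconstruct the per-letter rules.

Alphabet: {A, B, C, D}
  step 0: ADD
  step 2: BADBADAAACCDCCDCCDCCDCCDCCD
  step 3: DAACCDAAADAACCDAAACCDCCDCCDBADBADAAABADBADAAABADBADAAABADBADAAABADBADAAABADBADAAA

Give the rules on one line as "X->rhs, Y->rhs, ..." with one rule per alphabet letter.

  step 2 ⇒ step 3: BADBADAAACCDCCDCCDCCDCCDCCD ⇒ DAA·CCD·AAA·DAA·CCD·AAA·CCD·CCD·CCD·BAD·BAD·AAA·BAD·BAD·AAA·BAD·BAD·AAA·BAD·BAD·AAA·BAD·BAD·AAA·BAD·BAD·AAA
    A ↦ CCD
    B ↦ DAA
    C ↦ BAD
    D ↦ AAA

A->CCD, B->DAA, C->BAD, D->AAA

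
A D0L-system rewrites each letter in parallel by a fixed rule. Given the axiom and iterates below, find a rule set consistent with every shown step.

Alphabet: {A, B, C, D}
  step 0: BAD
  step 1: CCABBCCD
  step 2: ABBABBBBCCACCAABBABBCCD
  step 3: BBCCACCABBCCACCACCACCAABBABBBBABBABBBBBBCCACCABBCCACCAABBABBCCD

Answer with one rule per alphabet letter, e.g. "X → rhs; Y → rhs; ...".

A->BB, B->CCA, C->ABB, D->CCD

  step 2 ⇒ step 3: ABBABBBBCCACCAABBABBCCD ⇒ BB·CCA·CCA·BB·CCA·CCA·CCA·CCA·ABB·ABB·BB·ABB·ABB·BB·BB·CCA·CCA·BB·CCA·CCA·ABB·ABB·CCD
    A ↦ BB
    B ↦ CCA
    C ↦ ABB
    D ↦ CCD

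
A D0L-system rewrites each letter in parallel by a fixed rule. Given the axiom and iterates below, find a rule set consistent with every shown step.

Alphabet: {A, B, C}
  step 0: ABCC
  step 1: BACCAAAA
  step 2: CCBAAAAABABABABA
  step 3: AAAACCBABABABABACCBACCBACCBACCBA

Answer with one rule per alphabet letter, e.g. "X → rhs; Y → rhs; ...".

  step 2 ⇒ step 3: CCBAAAAABABABABA ⇒ AA·AA·CC·BA·BA·BA·BA·BA·CC·BA·CC·BA·CC·BA·CC·BA
    A ↦ BA
    B ↦ CC
    C ↦ AA

A->BA, B->CC, C->AA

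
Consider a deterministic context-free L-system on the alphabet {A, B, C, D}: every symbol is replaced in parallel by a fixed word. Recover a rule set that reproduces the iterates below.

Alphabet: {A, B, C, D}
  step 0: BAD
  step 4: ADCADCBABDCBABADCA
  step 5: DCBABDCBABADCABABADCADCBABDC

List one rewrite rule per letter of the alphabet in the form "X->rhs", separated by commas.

  step 4 ⇒ step 5: ADCADCBABDCBABADCA ⇒ DC·BA·B·DC·BA·B·A·DC·A·BA·B·A·DC·A·DC·BA·B·DC
    A ↦ DC
    B ↦ A
    C ↦ B
    D ↦ BA

A->DC, B->A, C->B, D->BA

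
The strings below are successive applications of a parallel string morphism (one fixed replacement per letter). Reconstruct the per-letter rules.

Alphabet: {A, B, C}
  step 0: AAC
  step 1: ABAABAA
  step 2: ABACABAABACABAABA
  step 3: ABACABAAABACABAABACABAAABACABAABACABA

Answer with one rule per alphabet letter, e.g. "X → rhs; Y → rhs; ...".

A->ABA, B->C, C->A

  step 2 ⇒ step 3: ABACABAABACABAABA ⇒ ABA·C·ABA·A·ABA·C·ABA·ABA·C·ABA·A·ABA·C·ABA·ABA·C·ABA
    A ↦ ABA
    B ↦ C
    C ↦ A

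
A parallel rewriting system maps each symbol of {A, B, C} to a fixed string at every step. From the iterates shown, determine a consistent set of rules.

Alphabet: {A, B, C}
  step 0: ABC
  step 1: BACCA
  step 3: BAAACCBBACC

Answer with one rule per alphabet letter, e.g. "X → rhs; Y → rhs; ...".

A->B, B->ACC, C->A

  step 0 ⇒ step 1: ABC ⇒ B·ACC·A
    A ↦ B
    B ↦ ACC
    C ↦ A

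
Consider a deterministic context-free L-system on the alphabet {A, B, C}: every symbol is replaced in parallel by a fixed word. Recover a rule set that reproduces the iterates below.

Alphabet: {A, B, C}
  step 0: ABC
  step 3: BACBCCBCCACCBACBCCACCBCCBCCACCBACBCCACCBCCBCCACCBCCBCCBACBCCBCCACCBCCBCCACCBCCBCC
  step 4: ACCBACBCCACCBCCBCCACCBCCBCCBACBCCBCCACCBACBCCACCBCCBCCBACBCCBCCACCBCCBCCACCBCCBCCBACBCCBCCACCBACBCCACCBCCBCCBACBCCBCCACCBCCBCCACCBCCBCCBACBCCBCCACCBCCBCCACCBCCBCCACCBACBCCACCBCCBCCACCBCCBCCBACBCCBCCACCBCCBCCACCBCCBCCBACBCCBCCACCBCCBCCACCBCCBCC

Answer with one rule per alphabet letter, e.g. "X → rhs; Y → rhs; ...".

A->BAC, B->ACC, C->BCC

  step 3 ⇒ step 4: BACBCCBCCACCBACBCCACCBCCBCCACCBACBCCACCBCCBCCACCBCCBCCBACBCCBCCACCBCCBCCACCBCCBCC ⇒ ACC·BAC·BCC·ACC·BCC·BCC·ACC·BCC·BCC·BAC·BCC·BCC·ACC·BAC·BCC·ACC·BCC·BCC·BAC·BCC·BCC·ACC·BCC·BCC·ACC·BCC·BCC·BAC·BCC·BCC·ACC·BAC·BCC·ACC·BCC·BCC·BAC·BCC·BCC·ACC·BCC·BCC·ACC·BCC·BCC·BAC·BCC·BCC·ACC·BCC·BCC·ACC·BCC·BCC·ACC·BAC·BCC·ACC·BCC·BCC·ACC·BCC·BCC·BAC·BCC·BCC·ACC·BCC·BCC·ACC·BCC·BCC·BAC·BCC·BCC·ACC·BCC·BCC·ACC·BCC·BCC
    A ↦ BAC
    B ↦ ACC
    C ↦ BCC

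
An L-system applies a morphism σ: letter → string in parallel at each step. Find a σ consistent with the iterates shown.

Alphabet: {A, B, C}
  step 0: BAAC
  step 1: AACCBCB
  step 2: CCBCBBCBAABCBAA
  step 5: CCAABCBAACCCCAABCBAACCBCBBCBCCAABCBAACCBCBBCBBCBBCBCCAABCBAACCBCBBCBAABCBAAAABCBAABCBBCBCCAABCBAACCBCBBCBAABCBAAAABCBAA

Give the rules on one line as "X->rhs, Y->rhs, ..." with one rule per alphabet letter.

A->C, B->AA, C->BCB

  step 1 ⇒ step 2: AACCBCB ⇒ C·C·BCB·BCB·AA·BCB·AA
    A ↦ C
    B ↦ AA
    C ↦ BCB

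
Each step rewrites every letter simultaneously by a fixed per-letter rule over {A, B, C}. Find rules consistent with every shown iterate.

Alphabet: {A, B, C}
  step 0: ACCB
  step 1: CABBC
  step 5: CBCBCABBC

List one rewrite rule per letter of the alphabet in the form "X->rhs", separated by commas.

A->CA, B->C, C->B

  step 0 ⇒ step 1: ACCB ⇒ CA·B·B·C
    A ↦ CA
    B ↦ C
    C ↦ B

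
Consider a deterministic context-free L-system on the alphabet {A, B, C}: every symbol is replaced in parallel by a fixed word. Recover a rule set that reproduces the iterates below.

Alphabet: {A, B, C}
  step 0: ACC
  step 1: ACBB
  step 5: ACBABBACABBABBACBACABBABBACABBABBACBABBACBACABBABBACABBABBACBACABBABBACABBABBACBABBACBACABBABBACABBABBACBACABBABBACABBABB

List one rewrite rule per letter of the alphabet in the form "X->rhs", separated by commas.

A->AC, B->ABB, C->B

  step 0 ⇒ step 1: ACC ⇒ AC·B·B
    A ↦ AC
    C ↦ B
    B ↦ ABB  (constrained at step 1)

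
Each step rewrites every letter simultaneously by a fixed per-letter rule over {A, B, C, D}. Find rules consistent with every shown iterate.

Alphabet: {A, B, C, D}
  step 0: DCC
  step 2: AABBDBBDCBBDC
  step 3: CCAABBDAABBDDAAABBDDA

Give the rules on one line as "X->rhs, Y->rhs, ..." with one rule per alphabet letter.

A->C, B->A, C->DA, D->BBD

  step 2 ⇒ step 3: AABBDBBDCBBDC ⇒ C·C·A·A·BBD·A·A·BBD·DA·A·A·BBD·DA
    A ↦ C
    B ↦ A
    C ↦ DA
    D ↦ BBD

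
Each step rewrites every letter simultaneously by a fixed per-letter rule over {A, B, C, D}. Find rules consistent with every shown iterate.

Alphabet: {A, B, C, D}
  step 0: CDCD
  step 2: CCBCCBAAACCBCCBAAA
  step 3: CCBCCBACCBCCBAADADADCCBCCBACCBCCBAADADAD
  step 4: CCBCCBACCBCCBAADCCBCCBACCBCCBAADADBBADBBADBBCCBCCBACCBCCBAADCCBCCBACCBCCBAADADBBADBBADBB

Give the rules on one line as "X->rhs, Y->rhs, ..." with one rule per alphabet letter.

  step 3 ⇒ step 4: CCBCCBACCBCCBAADADADCCBCCBACCBCCBAADADAD ⇒ CCB·CCB·A·CCB·CCB·A·AD·CCB·CCB·A·CCB·CCB·A·AD·AD·BB·AD·BB·AD·BB·CCB·CCB·A·CCB·CCB·A·AD·CCB·CCB·A·CCB·CCB·A·AD·AD·BB·AD·BB·AD·BB
    A ↦ AD
    B ↦ A
    C ↦ CCB
    D ↦ BB

A->AD, B->A, C->CCB, D->BB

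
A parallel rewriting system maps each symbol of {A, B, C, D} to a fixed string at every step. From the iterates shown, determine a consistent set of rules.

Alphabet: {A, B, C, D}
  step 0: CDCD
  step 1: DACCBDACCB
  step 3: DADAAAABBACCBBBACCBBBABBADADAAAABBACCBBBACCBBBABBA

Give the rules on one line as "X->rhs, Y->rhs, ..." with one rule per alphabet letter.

A->BBA, B->A, C->DA, D->CCB

  step 0 ⇒ step 1: CDCD ⇒ DA·CCB·DA·CCB
    C ↦ DA
    D ↦ CCB
    A ↦ BBA  (constrained at step 1)
    B ↦ A  (constrained at step 1)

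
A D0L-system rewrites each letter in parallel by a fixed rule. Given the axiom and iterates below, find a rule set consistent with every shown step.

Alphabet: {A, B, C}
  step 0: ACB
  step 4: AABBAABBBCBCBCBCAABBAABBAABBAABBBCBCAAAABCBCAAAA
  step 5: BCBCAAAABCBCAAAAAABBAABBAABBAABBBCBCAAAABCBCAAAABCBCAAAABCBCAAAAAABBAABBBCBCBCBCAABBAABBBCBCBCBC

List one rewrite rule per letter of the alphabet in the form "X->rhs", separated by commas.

A->BC, B->AA, C->BB

  step 4 ⇒ step 5: AABBAABBBCBCBCBCAABBAABBAABBAABBBCBCAAAABCBCAAAA ⇒ BC·BC·AA·AA·BC·BC·AA·AA·AA·BB·AA·BB·AA·BB·AA·BB·BC·BC·AA·AA·BC·BC·AA·AA·BC·BC·AA·AA·BC·BC·AA·AA·AA·BB·AA·BB·BC·BC·BC·BC·AA·BB·AA·BB·BC·BC·BC·BC
    A ↦ BC
    B ↦ AA
    C ↦ BB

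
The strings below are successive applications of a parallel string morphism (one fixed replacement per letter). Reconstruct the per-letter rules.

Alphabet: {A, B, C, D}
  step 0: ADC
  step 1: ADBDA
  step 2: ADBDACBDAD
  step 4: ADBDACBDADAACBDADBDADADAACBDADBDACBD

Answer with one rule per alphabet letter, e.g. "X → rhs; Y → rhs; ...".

A->AD, B->AC, C->A, D->BD

  step 1 ⇒ step 2: ADBDA ⇒ AD·BD·AC·BD·AD
    A ↦ AD
    B ↦ AC
    D ↦ BD
  step 0 ⇒ step 1: ADC ⇒ AD·BD·A
    C ↦ A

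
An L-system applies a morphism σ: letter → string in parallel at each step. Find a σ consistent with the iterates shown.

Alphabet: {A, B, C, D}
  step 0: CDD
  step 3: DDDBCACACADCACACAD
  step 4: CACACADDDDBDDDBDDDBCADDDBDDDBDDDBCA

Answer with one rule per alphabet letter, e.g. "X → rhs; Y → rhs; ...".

A->DDB, B->D, C->D, D->CA

  step 3 ⇒ step 4: DDDBCACACADCACACAD ⇒ CA·CA·CA·D·D·DDB·D·DDB·D·DDB·CA·D·DDB·D·DDB·D·DDB·CA
    A ↦ DDB
    B ↦ D
    C ↦ D
    D ↦ CA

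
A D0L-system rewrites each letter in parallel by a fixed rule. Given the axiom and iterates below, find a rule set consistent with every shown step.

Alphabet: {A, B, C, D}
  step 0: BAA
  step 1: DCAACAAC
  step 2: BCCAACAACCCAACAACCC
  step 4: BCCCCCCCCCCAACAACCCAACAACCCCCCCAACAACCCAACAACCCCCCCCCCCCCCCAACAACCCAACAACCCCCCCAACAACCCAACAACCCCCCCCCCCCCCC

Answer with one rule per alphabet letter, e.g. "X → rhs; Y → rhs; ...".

A->AAC, B->DC, C->CC, D->B

  step 1 ⇒ step 2: DCAACAAC ⇒ B·CC·AAC·AAC·CC·AAC·AAC·CC
    A ↦ AAC
    C ↦ CC
    D ↦ B
  step 0 ⇒ step 1: BAA ⇒ DC·AAC·AAC
    B ↦ DC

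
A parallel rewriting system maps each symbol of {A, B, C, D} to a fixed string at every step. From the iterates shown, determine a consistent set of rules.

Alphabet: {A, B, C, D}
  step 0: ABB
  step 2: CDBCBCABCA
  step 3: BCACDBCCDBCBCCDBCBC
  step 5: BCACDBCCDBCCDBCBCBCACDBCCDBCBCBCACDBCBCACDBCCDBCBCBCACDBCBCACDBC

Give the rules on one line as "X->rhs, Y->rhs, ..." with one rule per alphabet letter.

  step 2 ⇒ step 3: CDBCBCABCA ⇒ BC·A·CD·BC·CD·BC·BC·CD·BC·BC
    A ↦ BC
    B ↦ CD
    C ↦ BC
    D ↦ A

A->BC, B->CD, C->BC, D->A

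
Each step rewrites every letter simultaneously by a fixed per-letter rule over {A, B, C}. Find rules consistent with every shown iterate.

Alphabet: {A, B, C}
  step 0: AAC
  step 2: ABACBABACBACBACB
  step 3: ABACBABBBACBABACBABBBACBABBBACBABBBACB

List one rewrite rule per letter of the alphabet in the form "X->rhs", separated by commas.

  step 2 ⇒ step 3: ABACBABACBACBACB ⇒ AB·ACB·AB·BB·ACB·AB·ACB·AB·BB·ACB·AB·BB·ACB·AB·BB·ACB
    A ↦ AB
    B ↦ ACB
    C ↦ BB

A->AB, B->ACB, C->BB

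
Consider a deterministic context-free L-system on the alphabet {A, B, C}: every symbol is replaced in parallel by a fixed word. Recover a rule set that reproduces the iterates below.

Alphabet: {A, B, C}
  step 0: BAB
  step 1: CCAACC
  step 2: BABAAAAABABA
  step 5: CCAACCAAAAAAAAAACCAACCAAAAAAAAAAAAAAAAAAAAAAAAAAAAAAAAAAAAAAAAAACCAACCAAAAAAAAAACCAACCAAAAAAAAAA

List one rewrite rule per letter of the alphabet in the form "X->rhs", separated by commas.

  step 1 ⇒ step 2: CCAACC ⇒ BA·BA·AA·AA·BA·BA
    A ↦ AA
    C ↦ BA
  step 0 ⇒ step 1: BAB ⇒ CC·AA·CC
    B ↦ CC

A->AA, B->CC, C->BA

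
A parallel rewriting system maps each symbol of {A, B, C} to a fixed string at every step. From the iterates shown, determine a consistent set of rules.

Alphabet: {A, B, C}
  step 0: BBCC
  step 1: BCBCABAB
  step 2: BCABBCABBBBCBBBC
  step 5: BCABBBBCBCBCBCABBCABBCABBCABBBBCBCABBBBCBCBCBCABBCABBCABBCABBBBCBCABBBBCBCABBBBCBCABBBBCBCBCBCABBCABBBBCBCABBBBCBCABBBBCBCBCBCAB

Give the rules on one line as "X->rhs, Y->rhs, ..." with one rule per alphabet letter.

  step 1 ⇒ step 2: BCBCABAB ⇒ BC·AB·BC·AB·BB·BC·BB·BC
    A ↦ BB
    B ↦ BC
    C ↦ AB

A->BB, B->BC, C->AB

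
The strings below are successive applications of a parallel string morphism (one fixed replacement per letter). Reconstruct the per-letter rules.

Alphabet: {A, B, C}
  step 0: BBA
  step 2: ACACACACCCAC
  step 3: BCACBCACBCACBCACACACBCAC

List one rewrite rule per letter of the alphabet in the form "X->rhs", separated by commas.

A->BC, B->CC, C->AC

  step 2 ⇒ step 3: ACACACACCCAC ⇒ BC·AC·BC·AC·BC·AC·BC·AC·AC·AC·BC·AC
    A ↦ BC
    C ↦ AC
    B ↦ CC  (constrained at step 0)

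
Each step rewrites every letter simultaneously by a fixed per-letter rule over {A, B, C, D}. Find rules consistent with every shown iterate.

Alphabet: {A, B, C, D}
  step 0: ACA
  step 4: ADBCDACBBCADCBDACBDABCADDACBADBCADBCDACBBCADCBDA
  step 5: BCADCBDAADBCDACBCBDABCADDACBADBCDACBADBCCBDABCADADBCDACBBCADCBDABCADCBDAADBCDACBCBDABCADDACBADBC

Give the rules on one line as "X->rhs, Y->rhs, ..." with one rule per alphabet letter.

  step 4 ⇒ step 5: ADBCDACBBCADCBDACBDABCADDACBADBCADBCDACBBCADCBDA ⇒ BC·AD·CB·DA·AD·BC·DA·CB·CB·DA·BC·AD·DA·CB·AD·BC·DA·CB·AD·BC·CB·DA·BC·AD·AD·BC·DA·CB·BC·AD·CB·DA·BC·AD·CB·DA·AD·BC·DA·CB·CB·DA·BC·AD·DA·CB·AD·BC
    A ↦ BC
    B ↦ CB
    C ↦ DA
    D ↦ AD

A->BC, B->CB, C->DA, D->AD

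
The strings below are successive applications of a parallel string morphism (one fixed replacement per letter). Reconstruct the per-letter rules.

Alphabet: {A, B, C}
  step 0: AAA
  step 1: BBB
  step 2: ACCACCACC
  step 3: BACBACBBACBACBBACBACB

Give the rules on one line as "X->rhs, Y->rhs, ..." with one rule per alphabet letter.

  step 2 ⇒ step 3: ACCACCACC ⇒ B·ACB·ACB·B·ACB·ACB·B·ACB·ACB
    A ↦ B
    C ↦ ACB
  step 1 ⇒ step 2: BBB ⇒ ACC·ACC·ACC
    B ↦ ACC

A->B, B->ACC, C->ACB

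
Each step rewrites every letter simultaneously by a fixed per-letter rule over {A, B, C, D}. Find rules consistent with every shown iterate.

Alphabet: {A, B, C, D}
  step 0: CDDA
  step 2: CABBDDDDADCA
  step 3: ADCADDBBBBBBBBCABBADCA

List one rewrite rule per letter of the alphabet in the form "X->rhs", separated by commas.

  step 2 ⇒ step 3: CABBDDDDADCA ⇒ AD·CA·D·D·BB·BB·BB·BB·CA·BB·AD·CA
    A ↦ CA
    B ↦ D
    C ↦ AD
    D ↦ BB

A->CA, B->D, C->AD, D->BB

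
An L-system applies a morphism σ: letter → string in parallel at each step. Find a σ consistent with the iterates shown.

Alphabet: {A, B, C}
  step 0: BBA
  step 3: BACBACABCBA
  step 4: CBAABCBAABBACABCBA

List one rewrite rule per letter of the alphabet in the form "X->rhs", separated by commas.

A->BA, B->C, C->AB

  step 3 ⇒ step 4: BACBACABCBA ⇒ C·BA·AB·C·BA·AB·BA·C·AB·C·BA
    A ↦ BA
    B ↦ C
    C ↦ AB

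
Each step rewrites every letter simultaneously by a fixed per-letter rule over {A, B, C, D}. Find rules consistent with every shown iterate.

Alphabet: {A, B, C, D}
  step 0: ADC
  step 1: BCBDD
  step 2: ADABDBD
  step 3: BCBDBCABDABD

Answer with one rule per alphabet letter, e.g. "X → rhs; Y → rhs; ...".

  step 2 ⇒ step 3: ADABDBD ⇒ BC·BD·BC·A·BD·A·BD
    A ↦ BC
    B ↦ A
    D ↦ BD
  step 0 ⇒ step 1: ADC ⇒ BC·BD·D
    C ↦ D

A->BC, B->A, C->D, D->BD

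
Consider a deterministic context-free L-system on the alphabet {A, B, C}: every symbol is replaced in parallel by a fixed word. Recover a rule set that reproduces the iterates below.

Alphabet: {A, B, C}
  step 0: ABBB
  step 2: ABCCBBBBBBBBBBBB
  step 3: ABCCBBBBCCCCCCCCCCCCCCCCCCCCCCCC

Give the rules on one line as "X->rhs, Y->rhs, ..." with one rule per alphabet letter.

A->AB, B->CC, C->BB

  step 2 ⇒ step 3: ABCCBBBBBBBBBBBB ⇒ AB·CC·BB·BB·CC·CC·CC·CC·CC·CC·CC·CC·CC·CC·CC·CC
    A ↦ AB
    B ↦ CC
    C ↦ BB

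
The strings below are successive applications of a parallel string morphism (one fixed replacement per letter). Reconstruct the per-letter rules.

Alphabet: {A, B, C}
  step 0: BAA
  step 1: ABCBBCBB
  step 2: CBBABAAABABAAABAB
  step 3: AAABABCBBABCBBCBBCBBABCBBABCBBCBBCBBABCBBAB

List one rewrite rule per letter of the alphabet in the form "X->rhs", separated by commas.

A->CBB, B->AB, C->AA

  step 2 ⇒ step 3: CBBABAAABABAAABAB ⇒ AA·AB·AB·CBB·AB·CBB·CBB·CBB·AB·CBB·AB·CBB·CBB·CBB·AB·CBB·AB
    A ↦ CBB
    B ↦ AB
    C ↦ AA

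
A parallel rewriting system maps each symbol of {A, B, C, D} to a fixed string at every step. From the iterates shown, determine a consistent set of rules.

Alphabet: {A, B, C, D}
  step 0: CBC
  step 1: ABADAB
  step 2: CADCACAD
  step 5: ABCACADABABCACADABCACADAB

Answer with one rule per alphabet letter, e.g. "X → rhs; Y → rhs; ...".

  step 1 ⇒ step 2: ABADAB ⇒ C·AD·C·A·C·AD
    A ↦ C
    B ↦ AD
    D ↦ A
  step 0 ⇒ step 1: CBC ⇒ AB·AD·AB
    C ↦ AB

A->C, B->AD, C->AB, D->A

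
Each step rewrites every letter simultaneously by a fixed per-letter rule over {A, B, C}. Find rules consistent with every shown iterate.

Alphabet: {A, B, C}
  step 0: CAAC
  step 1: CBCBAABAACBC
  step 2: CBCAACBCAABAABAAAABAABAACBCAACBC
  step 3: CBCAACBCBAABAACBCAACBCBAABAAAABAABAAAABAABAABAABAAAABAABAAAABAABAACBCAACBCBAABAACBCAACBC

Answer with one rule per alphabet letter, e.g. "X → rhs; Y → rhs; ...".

  step 2 ⇒ step 3: CBCAACBCAABAABAAAABAABAACBCAACBC ⇒ CBC·AA·CBC·BAA·BAA·CBC·AA·CBC·BAA·BAA·AA·BAA·BAA·AA·BAA·BAA·BAA·BAA·AA·BAA·BAA·AA·BAA·BAA·CBC·AA·CBC·BAA·BAA·CBC·AA·CBC
    A ↦ BAA
    B ↦ AA
    C ↦ CBC

A->BAA, B->AA, C->CBC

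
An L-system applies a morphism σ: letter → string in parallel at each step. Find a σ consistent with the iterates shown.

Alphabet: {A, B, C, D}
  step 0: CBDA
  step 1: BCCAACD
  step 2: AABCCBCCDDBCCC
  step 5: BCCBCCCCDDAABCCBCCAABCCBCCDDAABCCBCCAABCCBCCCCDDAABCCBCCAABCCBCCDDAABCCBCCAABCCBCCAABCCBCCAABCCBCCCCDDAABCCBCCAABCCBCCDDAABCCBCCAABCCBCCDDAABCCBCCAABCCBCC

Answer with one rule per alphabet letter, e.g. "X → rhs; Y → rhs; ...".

  step 1 ⇒ step 2: BCCAACD ⇒ AA·BCC·BCC·D·D·BCC·C
    A ↦ D
    B ↦ AA
    C ↦ BCC
    D ↦ C

A->D, B->AA, C->BCC, D->C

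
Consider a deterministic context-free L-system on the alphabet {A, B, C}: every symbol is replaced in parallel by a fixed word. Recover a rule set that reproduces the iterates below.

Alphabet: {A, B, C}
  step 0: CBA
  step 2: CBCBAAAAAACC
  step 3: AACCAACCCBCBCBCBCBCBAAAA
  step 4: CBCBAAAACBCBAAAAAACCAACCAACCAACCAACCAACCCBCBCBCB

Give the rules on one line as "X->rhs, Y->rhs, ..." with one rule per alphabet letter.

  step 3 ⇒ step 4: AACCAACCCBCBCBCBCBCBAAAA ⇒ CB·CB·AA·AA·CB·CB·AA·AA·AA·CC·AA·CC·AA·CC·AA·CC·AA·CC·AA·CC·CB·CB·CB·CB
    A ↦ CB
    B ↦ CC
    C ↦ AA

A->CB, B->CC, C->AA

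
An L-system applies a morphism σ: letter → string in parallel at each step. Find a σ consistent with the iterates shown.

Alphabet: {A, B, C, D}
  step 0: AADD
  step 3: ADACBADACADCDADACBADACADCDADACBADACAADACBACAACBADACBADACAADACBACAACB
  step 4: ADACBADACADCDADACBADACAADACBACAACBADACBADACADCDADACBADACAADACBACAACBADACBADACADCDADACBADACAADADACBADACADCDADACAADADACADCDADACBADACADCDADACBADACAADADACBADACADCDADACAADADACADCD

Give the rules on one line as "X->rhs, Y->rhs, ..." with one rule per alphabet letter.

A->AD, B->DCD, C->ACA, D->ACB

  step 3 ⇒ step 4: ADACBADACADCDADACBADACADCDADACBADACAADACBACAACBADACBADACAADACBACAACB ⇒ AD·ACB·AD·ACA·DCD·AD·ACB·AD·ACA·AD·ACB·ACA·ACB·AD·ACB·AD·ACA·DCD·AD·ACB·AD·ACA·AD·ACB·ACA·ACB·AD·ACB·AD·ACA·DCD·AD·ACB·AD·ACA·AD·AD·ACB·AD·ACA·DCD·AD·ACA·AD·AD·ACA·DCD·AD·ACB·AD·ACA·DCD·AD·ACB·AD·ACA·AD·AD·ACB·AD·ACA·DCD·AD·ACA·AD·AD·ACA·DCD
    A ↦ AD
    B ↦ DCD
    C ↦ ACA
    D ↦ ACB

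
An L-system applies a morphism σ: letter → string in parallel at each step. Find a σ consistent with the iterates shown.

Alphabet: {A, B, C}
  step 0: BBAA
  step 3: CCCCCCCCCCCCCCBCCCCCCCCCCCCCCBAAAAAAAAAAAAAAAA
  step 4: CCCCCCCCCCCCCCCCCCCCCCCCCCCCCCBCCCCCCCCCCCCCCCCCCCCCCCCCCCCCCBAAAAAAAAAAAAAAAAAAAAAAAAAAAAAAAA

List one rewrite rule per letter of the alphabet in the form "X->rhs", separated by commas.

  step 3 ⇒ step 4: CCCCCCCCCCCCCCBCCCCCCCCCCCCCCBAAAAAAAAAAAAAAAA ⇒ CC·CC·CC·CC·CC·CC·CC·CC·CC·CC·CC·CC·CC·CC·CCB·CC·CC·CC·CC·CC·CC·CC·CC·CC·CC·CC·CC·CC·CC·CCB·AA·AA·AA·AA·AA·AA·AA·AA·AA·AA·AA·AA·AA·AA·AA·AA
    A ↦ AA
    B ↦ CCB
    C ↦ CC

A->AA, B->CCB, C->CC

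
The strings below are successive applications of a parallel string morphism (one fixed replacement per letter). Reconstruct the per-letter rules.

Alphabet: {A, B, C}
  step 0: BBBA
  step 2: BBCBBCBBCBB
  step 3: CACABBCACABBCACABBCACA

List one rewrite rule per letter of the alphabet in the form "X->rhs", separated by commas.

  step 2 ⇒ step 3: BBCBBCBBCBB ⇒ CA·CA·BB·CA·CA·BB·CA·CA·BB·CA·CA
    B ↦ CA
    C ↦ BB
    A ↦ C  (constrained at step 0)

A->C, B->CA, C->BB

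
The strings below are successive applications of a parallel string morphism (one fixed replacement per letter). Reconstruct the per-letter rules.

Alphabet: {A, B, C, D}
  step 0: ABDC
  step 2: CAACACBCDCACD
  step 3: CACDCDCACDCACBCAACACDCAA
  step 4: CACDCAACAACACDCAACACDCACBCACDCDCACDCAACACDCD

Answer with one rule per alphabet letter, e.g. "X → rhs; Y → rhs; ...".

A->CD, B->CB, C->CA, D->A

  step 3 ⇒ step 4: CACDCDCACDCACBCAACACDCAA ⇒ CA·CD·CA·A·CA·A·CA·CD·CA·A·CA·CD·CA·CB·CA·CD·CD·CA·CD·CA·A·CA·CD·CD
    A ↦ CD
    B ↦ CB
    C ↦ CA
    D ↦ A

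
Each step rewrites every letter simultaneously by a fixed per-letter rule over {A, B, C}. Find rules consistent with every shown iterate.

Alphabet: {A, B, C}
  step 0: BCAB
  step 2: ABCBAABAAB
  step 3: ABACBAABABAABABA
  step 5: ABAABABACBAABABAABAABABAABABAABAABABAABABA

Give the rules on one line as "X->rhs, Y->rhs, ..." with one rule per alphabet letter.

A->AB, B->A, C->CB

  step 2 ⇒ step 3: ABCBAABAAB ⇒ AB·A·CB·A·AB·AB·A·AB·AB·A
    A ↦ AB
    B ↦ A
    C ↦ CB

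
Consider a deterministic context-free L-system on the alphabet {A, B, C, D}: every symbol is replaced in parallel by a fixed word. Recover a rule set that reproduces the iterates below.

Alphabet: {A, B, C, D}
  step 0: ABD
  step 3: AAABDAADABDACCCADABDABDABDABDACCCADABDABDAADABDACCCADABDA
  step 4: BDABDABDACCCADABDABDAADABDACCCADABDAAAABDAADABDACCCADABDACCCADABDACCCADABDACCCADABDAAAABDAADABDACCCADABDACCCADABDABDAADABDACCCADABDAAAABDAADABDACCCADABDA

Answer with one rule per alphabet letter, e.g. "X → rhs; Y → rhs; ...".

A->BDA, B->CCC, C->A, D->ADA

  step 3 ⇒ step 4: AAABDAADABDACCCADABDABDABDABDACCCADABDABDAADABDACCCADABDA ⇒ BDA·BDA·BDA·CCC·ADA·BDA·BDA·ADA·BDA·CCC·ADA·BDA·A·A·A·BDA·ADA·BDA·CCC·ADA·BDA·CCC·ADA·BDA·CCC·ADA·BDA·CCC·ADA·BDA·A·A·A·BDA·ADA·BDA·CCC·ADA·BDA·CCC·ADA·BDA·BDA·ADA·BDA·CCC·ADA·BDA·A·A·A·BDA·ADA·BDA·CCC·ADA·BDA
    A ↦ BDA
    B ↦ CCC
    C ↦ A
    D ↦ ADA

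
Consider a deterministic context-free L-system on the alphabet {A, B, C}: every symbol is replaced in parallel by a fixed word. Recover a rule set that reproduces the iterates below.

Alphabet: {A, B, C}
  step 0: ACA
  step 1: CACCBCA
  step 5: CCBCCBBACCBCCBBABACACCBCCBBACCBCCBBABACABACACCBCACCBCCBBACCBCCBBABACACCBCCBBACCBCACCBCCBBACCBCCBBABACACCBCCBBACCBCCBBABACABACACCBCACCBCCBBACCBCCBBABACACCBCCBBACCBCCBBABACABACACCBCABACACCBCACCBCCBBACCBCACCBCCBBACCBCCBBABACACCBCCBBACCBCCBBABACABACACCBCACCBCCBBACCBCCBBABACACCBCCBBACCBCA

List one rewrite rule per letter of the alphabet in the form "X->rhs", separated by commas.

  step 0 ⇒ step 1: ACA ⇒ CA·CCB·CA
    A ↦ CA
    C ↦ CCB
    B ↦ BA  (constrained at step 1)

A->CA, B->BA, C->CCB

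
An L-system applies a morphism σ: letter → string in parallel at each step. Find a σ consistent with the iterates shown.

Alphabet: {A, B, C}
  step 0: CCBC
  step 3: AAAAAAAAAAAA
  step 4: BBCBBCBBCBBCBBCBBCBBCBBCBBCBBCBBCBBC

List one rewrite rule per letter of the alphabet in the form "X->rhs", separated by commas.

A->BBC, B->A, C->A

  step 3 ⇒ step 4: AAAAAAAAAAAA ⇒ BBC·BBC·BBC·BBC·BBC·BBC·BBC·BBC·BBC·BBC·BBC·BBC
    A ↦ BBC
    B ↦ A  (constrained at step 0)
    C ↦ A  (constrained at step 0)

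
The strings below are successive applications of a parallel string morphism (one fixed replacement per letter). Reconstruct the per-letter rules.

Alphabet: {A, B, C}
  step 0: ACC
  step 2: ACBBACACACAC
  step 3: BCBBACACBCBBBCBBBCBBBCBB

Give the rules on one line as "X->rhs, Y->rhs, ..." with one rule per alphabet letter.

A->BC, B->AC, C->BB

  step 2 ⇒ step 3: ACBBACACACAC ⇒ BC·BB·AC·AC·BC·BB·BC·BB·BC·BB·BC·BB
    A ↦ BC
    B ↦ AC
    C ↦ BB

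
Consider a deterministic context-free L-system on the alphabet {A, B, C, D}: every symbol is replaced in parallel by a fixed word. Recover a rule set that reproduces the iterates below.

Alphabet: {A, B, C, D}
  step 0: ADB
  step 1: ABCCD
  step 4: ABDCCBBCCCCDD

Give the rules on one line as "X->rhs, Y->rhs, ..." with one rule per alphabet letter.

  step 0 ⇒ step 1: ADB ⇒ AB·CC·D
    A ↦ AB
    B ↦ D
    D ↦ CC
    C ↦ B  (constrained at step 1)

A->AB, B->D, C->B, D->CC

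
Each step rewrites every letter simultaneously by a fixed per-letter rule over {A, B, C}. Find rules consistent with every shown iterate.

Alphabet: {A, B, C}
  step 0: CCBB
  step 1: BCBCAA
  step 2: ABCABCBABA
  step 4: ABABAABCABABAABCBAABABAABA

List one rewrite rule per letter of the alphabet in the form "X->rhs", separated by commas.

A->BA, B->A, C->BC

  step 1 ⇒ step 2: BCBCAA ⇒ A·BC·A·BC·BA·BA
    A ↦ BA
    B ↦ A
    C ↦ BC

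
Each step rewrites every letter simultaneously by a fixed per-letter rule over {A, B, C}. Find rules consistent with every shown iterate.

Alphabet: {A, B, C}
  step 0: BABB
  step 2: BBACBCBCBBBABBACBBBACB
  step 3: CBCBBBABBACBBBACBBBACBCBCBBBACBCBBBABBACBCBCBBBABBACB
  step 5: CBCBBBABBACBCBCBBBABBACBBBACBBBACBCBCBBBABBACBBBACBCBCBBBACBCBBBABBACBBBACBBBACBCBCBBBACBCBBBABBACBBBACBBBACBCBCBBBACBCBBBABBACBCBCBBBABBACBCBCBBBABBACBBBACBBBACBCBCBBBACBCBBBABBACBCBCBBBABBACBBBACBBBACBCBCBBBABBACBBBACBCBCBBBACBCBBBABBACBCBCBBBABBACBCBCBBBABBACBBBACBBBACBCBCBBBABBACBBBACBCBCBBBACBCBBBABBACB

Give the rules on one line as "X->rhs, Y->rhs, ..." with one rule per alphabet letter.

A->BBA, B->CB, C->BBA

  step 2 ⇒ step 3: BBACBCBCBBBABBACBBBACB ⇒ CB·CB·BBA·BBA·CB·BBA·CB·BBA·CB·CB·CB·BBA·CB·CB·BBA·BBA·CB·CB·CB·BBA·BBA·CB
    A ↦ BBA
    B ↦ CB
    C ↦ BBA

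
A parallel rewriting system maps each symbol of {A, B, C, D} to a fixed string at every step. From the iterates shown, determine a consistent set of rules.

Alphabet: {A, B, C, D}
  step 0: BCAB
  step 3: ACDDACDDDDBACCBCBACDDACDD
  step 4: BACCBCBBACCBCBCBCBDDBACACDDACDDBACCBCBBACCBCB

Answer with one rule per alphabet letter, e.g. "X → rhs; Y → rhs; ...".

A->B, B->DD, C->AC, D->CB

  step 3 ⇒ step 4: ACDDACDDDDBACCBCBACDDACDD ⇒ B·AC·CB·CB·B·AC·CB·CB·CB·CB·DD·B·AC·AC·DD·AC·DD·B·AC·CB·CB·B·AC·CB·CB
    A ↦ B
    B ↦ DD
    C ↦ AC
    D ↦ CB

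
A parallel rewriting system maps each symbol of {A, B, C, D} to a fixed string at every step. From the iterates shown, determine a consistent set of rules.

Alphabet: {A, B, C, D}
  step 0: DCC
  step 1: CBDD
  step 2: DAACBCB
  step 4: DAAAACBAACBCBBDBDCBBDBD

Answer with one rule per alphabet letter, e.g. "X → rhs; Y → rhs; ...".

A->BD, B->AA, C->D, D->CB

  step 1 ⇒ step 2: CBDD ⇒ D·AA·CB·CB
    B ↦ AA
    C ↦ D
    D ↦ CB
    A ↦ BD  (constrained at step 2)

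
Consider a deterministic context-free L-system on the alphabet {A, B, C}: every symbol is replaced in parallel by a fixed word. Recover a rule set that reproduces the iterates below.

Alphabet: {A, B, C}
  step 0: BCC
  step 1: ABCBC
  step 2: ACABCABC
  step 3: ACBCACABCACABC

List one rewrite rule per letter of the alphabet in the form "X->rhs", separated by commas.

  step 2 ⇒ step 3: ACABCABC ⇒ AC·BC·AC·A·BC·AC·A·BC
    A ↦ AC
    B ↦ A
    C ↦ BC

A->AC, B->A, C->BC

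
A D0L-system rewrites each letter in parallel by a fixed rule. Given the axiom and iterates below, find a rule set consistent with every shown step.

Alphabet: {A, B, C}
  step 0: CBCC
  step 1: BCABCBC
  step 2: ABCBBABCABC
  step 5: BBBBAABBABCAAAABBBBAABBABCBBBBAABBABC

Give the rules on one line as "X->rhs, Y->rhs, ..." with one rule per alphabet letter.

  step 1 ⇒ step 2: BCABCBC ⇒ A·BC·BB·A·BC·A·BC
    A ↦ BB
    B ↦ A
    C ↦ BC

A->BB, B->A, C->BC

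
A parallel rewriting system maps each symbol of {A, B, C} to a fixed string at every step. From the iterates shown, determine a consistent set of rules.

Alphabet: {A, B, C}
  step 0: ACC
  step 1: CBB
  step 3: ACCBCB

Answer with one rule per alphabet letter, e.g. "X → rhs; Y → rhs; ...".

A->C, B->AC, C->B

  step 0 ⇒ step 1: ACC ⇒ C·B·B
    A ↦ C
    C ↦ B
    B ↦ AC  (constrained at step 1)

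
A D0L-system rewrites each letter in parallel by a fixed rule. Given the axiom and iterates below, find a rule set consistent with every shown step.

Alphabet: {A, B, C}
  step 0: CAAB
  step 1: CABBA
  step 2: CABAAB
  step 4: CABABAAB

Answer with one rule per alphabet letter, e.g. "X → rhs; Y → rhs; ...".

  step 1 ⇒ step 2: CABBA ⇒ CA·B·A·A·B
    A ↦ B
    B ↦ A
    C ↦ CA

A->B, B->A, C->CA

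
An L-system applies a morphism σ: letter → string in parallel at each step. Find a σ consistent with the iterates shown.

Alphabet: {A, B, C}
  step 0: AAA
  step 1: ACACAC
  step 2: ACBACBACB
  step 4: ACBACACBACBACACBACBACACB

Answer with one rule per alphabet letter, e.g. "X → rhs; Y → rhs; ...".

  step 1 ⇒ step 2: ACACAC ⇒ AC·B·AC·B·AC·B
    A ↦ AC
    C ↦ B
    B ↦ AC  (constrained at step 2)

A->AC, B->AC, C->B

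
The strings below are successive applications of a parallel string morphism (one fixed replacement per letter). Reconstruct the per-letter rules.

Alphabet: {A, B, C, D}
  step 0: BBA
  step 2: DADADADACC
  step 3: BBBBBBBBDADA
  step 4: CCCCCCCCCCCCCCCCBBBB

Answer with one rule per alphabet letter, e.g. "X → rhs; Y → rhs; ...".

  step 3 ⇒ step 4: BBBBBBBBDADA ⇒ CC·CC·CC·CC·CC·CC·CC·CC·B·B·B·B
    A ↦ B
    B ↦ CC
    D ↦ B
  step 2 ⇒ step 3: DADADADACC ⇒ B·B·B·B·B·B·B·B·DA·DA
    C ↦ DA

A->B, B->CC, C->DA, D->B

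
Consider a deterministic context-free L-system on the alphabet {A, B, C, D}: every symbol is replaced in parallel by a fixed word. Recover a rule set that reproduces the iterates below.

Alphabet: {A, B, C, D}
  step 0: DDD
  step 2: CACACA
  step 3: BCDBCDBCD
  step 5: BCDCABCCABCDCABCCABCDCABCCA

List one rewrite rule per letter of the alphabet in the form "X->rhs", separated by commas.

A->D, B->CA, C->BC, D->B

  step 2 ⇒ step 3: CACACA ⇒ BC·D·BC·D·BC·D
    A ↦ D
    C ↦ BC
    B ↦ CA  (constrained at step 3)
    D ↦ B  (constrained at step 0)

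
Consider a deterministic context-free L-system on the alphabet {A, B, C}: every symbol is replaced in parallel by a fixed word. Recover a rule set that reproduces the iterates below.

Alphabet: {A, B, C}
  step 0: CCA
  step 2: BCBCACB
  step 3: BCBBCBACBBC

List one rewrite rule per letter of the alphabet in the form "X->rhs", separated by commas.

A->AC, B->BC, C->B

  step 2 ⇒ step 3: BCBCACB ⇒ BC·B·BC·B·AC·B·BC
    A ↦ AC
    B ↦ BC
    C ↦ B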